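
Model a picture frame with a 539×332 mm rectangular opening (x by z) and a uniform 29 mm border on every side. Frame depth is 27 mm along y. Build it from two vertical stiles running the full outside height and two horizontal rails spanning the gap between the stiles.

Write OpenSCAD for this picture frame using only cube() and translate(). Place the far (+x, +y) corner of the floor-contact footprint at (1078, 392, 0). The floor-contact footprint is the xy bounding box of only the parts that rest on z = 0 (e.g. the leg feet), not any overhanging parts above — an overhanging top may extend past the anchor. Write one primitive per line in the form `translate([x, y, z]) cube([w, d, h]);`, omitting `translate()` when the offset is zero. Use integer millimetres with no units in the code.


translate([481, 365, 0]) cube([29, 27, 390]);
translate([1049, 365, 0]) cube([29, 27, 390]);
translate([510, 365, 0]) cube([539, 27, 29]);
translate([510, 365, 361]) cube([539, 27, 29]);


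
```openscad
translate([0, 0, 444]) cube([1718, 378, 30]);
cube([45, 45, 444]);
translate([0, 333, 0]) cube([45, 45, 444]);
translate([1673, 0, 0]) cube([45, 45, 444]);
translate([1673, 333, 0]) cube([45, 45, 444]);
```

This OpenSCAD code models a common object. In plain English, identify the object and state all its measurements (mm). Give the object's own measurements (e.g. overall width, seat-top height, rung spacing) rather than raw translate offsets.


A long wooden bench with a 1718 mm (x) × 378 mm (y) seat, 30 mm thick, its top surface 474 mm above the floor. Four 45 mm square legs at the seat corners, flush with the edges, run from z = 0 to the seat underside.


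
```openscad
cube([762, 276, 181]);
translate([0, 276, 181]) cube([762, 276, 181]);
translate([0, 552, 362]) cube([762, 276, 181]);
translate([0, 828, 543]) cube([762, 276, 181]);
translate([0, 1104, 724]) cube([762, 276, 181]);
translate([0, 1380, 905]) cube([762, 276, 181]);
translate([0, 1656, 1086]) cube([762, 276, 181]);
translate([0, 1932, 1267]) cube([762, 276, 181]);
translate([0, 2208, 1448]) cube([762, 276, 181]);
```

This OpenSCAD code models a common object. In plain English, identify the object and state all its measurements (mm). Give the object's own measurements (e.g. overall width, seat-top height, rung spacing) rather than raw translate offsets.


A straight staircase of 9 solid steps. Each step is 762 mm wide (x), 276 mm deep (y, the going) and 181 mm tall (the rise). The first step rests on the floor; each subsequent step sits one going further in +y and one rise higher in +z, directly behind and above the previous step with no overlap.


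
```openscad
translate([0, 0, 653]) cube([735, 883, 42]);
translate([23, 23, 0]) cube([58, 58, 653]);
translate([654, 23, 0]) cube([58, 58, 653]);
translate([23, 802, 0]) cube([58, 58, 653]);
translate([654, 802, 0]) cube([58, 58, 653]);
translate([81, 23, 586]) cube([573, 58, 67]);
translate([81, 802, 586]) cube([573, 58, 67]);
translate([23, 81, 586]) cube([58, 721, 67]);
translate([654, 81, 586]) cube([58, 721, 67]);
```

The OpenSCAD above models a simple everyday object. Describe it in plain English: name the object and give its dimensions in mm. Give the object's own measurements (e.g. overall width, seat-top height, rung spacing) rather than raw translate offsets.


A rectangular dining table. The top is 735×883×42 mm with its upper surface at z = 695 mm. It stands on four 58×58 mm square legs, each inset 23 mm from the nearest pair of top edges, running from the floor to the underside of the top. Four apron rails, 58 mm thick and 67 mm tall, run between adjacent legs with their top edges flush with the underside of the top and their outer faces flush with the legs' outer faces.


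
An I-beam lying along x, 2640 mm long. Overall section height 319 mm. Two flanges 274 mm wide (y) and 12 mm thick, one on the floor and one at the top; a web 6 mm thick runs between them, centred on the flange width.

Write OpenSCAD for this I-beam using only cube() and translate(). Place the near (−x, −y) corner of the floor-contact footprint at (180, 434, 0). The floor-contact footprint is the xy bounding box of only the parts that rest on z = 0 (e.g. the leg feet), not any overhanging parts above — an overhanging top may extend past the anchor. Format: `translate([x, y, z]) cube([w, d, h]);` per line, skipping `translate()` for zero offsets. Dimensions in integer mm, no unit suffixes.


translate([180, 434, 0]) cube([2640, 274, 12]);
translate([180, 568, 12]) cube([2640, 6, 295]);
translate([180, 434, 307]) cube([2640, 274, 12]);


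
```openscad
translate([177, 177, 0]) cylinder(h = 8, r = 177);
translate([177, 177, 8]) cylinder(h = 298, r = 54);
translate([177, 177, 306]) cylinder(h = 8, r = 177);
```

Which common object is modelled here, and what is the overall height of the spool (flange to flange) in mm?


A spool. The overall height is 314 mm.

Three coaxial cylinders, large–small–large — a spool. Two 8 mm flanges and a 298 mm core give 8 + 298 + 8 = 314 mm.


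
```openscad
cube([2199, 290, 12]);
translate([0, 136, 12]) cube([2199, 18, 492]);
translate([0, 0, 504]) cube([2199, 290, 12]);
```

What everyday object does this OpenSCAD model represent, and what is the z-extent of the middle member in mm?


An I-beam. The web height is 492 mm.

Two wide flanges with a thin centred web — an I-beam. Overall 516 mm minus two 12 mm flanges gives a web of 516 − 2·12 = 492 mm.


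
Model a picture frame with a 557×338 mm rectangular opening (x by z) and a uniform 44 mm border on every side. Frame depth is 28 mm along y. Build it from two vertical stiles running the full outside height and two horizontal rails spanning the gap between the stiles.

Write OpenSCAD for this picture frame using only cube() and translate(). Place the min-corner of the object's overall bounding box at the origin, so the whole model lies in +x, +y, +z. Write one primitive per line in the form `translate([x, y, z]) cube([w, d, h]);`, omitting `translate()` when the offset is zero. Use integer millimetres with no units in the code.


cube([44, 28, 426]);
translate([601, 0, 0]) cube([44, 28, 426]);
translate([44, 0, 0]) cube([557, 28, 44]);
translate([44, 0, 382]) cube([557, 28, 44]);


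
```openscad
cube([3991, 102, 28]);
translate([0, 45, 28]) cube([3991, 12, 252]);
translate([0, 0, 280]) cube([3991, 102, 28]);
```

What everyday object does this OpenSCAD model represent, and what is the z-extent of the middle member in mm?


An I-beam. The web height is 252 mm.

Two wide flanges with a thin centred web — an I-beam. Overall 308 mm minus two 28 mm flanges gives a web of 308 − 2·28 = 252 mm.


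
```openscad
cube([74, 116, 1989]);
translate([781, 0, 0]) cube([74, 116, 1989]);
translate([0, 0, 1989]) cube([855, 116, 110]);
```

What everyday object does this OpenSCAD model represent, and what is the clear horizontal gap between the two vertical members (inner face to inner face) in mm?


A door frame. The clear opening width is 707 mm.

Two 1989 mm tall posts with a header on top — a door frame. The left jamb is 74 mm wide at x = 0; the right jamb starts at x = 781. The clear opening is 781 − 74 = 707 mm.


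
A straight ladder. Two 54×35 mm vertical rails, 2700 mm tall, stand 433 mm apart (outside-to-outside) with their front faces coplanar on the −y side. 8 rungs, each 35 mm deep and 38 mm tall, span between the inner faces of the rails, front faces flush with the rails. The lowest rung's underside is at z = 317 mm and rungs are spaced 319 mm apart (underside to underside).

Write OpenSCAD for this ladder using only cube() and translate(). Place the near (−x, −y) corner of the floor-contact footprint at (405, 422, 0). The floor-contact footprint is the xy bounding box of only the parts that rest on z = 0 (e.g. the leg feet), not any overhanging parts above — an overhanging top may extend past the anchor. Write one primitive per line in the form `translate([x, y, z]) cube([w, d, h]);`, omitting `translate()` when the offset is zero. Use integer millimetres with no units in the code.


// rung span = 433 - 2*54 = 325
// rung[k] z = 317 + k*319
translate([405, 422, 0]) cube([54, 35, 2700]);
translate([784, 422, 0]) cube([54, 35, 2700]);
translate([459, 422, 317]) cube([325, 35, 38]);
translate([459, 422, 636]) cube([325, 35, 38]);
translate([459, 422, 955]) cube([325, 35, 38]);
translate([459, 422, 1274]) cube([325, 35, 38]);
translate([459, 422, 1593]) cube([325, 35, 38]);
translate([459, 422, 1912]) cube([325, 35, 38]);
translate([459, 422, 2231]) cube([325, 35, 38]);
translate([459, 422, 2550]) cube([325, 35, 38]);


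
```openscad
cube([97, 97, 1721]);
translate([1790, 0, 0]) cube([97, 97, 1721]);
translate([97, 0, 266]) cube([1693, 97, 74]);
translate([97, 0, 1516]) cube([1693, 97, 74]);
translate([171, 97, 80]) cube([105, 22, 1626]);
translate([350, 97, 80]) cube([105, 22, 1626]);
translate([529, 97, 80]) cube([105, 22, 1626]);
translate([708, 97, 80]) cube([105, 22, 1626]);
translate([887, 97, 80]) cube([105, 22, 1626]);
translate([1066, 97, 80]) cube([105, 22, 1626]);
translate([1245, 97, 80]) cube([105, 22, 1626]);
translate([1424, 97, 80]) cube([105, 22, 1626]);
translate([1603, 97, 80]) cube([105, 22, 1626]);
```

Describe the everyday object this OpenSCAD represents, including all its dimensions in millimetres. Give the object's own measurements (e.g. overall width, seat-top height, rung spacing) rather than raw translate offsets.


A fence section. Two 97×97 mm posts, 1721 mm tall, stand on the floor with a clear span of 1693 mm between their inner faces. Two horizontal rails of 97×74 mm section span the gap between the posts with their undersides at z = 266 mm and z = 1516 mm, flush with the posts' −y face. 9 pickets, each 105 mm wide, 22 mm thick and 1626 mm tall, are fixed to the +y face of the rails with their bottoms at z = 80 mm, spaced across the span with a 74 mm gap after the −x post and between neighbouring pickets, with 82 mm left before the +x post.


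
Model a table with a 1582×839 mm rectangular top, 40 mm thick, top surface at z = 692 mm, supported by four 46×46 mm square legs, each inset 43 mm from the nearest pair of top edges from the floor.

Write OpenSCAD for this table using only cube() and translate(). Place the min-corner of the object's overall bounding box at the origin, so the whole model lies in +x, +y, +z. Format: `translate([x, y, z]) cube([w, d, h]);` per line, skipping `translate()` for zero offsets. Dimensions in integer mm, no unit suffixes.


translate([0, 0, 652]) cube([1582, 839, 40]);
translate([43, 43, 0]) cube([46, 46, 652]);
translate([1493, 43, 0]) cube([46, 46, 652]);
translate([43, 750, 0]) cube([46, 46, 652]);
translate([1493, 750, 0]) cube([46, 46, 652]);


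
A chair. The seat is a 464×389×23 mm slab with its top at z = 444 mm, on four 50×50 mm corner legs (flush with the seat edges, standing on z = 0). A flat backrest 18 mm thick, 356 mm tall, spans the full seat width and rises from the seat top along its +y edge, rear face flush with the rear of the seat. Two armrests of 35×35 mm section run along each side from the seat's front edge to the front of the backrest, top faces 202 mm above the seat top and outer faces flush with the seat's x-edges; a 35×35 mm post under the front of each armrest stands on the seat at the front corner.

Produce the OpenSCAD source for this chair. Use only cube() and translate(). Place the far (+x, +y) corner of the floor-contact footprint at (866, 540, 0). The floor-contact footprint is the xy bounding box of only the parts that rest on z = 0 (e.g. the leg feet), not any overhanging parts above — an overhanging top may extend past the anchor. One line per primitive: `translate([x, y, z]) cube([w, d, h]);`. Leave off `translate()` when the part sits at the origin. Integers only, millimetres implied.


// leg_h = 444 - 23 = 421
// arm post h = 202 - 35 = 167
translate([402, 151, 421]) cube([464, 389, 23]);
translate([402, 151, 0]) cube([50, 50, 421]);
translate([816, 151, 0]) cube([50, 50, 421]);
translate([402, 490, 0]) cube([50, 50, 421]);
translate([816, 490, 0]) cube([50, 50, 421]);
translate([402, 522, 444]) cube([464, 18, 356]);
translate([402, 151, 611]) cube([35, 371, 35]);
translate([831, 151, 611]) cube([35, 371, 35]);
translate([402, 151, 444]) cube([35, 35, 167]);
translate([831, 151, 444]) cube([35, 35, 167]);


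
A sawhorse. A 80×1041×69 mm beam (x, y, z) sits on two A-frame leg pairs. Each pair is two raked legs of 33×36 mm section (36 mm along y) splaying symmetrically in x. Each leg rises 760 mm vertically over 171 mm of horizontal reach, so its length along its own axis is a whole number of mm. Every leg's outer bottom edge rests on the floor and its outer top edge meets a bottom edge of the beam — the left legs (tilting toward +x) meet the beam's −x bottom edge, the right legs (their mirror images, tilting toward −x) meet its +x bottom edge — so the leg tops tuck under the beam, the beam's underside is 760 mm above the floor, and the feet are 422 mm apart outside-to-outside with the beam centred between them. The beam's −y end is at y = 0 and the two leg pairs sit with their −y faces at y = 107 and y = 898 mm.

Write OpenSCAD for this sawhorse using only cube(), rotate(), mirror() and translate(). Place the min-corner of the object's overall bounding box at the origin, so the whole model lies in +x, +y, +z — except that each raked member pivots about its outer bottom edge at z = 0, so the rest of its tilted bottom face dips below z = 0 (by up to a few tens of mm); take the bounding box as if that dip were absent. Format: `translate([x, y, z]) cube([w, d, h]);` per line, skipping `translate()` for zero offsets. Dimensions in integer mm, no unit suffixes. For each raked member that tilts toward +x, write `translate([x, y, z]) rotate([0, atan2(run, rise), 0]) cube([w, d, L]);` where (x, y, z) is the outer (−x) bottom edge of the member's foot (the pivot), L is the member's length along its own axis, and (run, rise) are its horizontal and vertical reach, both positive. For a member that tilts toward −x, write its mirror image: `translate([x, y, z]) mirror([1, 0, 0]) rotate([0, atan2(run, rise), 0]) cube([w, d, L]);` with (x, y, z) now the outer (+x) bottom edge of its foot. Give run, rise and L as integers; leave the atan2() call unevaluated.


translate([171, 0, 760]) cube([80, 1041, 69]);
translate([0, 107, 0]) rotate([0, atan2(171, 760), 0]) cube([33, 36, 779]);
translate([422, 107, 0]) mirror([1, 0, 0]) rotate([0, atan2(171, 760), 0]) cube([33, 36, 779]);
translate([0, 898, 0]) rotate([0, atan2(171, 760), 0]) cube([33, 36, 779]);
translate([422, 898, 0]) mirror([1, 0, 0]) rotate([0, atan2(171, 760), 0]) cube([33, 36, 779]);


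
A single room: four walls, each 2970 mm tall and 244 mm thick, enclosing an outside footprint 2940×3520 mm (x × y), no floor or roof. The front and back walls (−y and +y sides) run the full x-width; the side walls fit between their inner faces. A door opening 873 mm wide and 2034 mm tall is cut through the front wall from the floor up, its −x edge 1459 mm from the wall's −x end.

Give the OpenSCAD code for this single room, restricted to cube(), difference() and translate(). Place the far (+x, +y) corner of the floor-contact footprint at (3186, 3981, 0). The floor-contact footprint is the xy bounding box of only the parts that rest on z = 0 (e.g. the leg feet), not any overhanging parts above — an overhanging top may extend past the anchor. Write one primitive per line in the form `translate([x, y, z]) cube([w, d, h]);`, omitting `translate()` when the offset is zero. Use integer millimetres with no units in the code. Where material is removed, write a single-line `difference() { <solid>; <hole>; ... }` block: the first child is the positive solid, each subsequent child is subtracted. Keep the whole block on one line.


difference() { translate([246, 461, 0]) cube([2940, 244, 2970]); translate([1705, 461, 0]) cube([873, 244, 2034]); }
translate([246, 3737, 0]) cube([2940, 244, 2970]);
translate([246, 705, 0]) cube([244, 3032, 2970]);
translate([2942, 705, 0]) cube([244, 3032, 2970]);


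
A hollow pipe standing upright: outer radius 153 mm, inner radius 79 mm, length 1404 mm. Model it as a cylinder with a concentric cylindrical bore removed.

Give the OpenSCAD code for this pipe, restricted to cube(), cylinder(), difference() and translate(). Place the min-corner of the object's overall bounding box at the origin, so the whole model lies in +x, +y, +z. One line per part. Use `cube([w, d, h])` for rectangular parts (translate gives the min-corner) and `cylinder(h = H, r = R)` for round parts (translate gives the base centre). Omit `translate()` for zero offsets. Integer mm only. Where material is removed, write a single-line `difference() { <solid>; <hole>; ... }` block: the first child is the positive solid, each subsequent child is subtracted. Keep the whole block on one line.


difference() { translate([153, 153, 0]) cylinder(h = 1404, r = 153); translate([153, 153, 0]) cylinder(h = 1404, r = 79); }


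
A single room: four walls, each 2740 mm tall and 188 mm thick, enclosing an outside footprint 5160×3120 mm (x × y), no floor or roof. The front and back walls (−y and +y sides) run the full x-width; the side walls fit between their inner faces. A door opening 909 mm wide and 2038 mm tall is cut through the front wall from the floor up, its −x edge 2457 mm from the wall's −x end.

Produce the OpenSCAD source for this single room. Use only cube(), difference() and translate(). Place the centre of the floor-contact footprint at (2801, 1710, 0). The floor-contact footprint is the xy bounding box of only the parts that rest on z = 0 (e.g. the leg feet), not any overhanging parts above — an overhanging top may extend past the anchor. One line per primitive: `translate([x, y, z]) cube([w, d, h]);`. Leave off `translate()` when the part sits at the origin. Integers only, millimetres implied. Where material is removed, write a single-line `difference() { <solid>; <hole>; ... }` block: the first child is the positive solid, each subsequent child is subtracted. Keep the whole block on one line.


difference() { translate([221, 150, 0]) cube([5160, 188, 2740]); translate([2678, 150, 0]) cube([909, 188, 2038]); }
translate([221, 3082, 0]) cube([5160, 188, 2740]);
translate([221, 338, 0]) cube([188, 2744, 2740]);
translate([5193, 338, 0]) cube([188, 2744, 2740]);


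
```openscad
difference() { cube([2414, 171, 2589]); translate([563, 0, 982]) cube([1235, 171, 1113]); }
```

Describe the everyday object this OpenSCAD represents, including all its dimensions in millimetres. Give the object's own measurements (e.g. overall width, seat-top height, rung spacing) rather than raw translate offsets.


A wall 2414 mm long (x), 171 mm thick (y), 2589 mm tall, with a rectangular window opening cut through it. The opening is 1235 mm wide and 1113 mm tall; its sill is at z = 982 mm and its near (−x) edge is 563 mm from the wall's −x end. The opening passes through the full wall thickness.


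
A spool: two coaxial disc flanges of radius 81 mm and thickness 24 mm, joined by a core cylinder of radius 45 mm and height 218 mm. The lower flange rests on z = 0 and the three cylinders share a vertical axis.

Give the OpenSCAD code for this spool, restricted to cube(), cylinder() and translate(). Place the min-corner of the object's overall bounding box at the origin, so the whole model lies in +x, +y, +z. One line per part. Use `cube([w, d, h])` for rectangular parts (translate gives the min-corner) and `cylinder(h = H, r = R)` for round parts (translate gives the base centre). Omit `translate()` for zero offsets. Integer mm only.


translate([81, 81, 0]) cylinder(h = 24, r = 81);
translate([81, 81, 24]) cylinder(h = 218, r = 45);
translate([81, 81, 242]) cylinder(h = 24, r = 81);


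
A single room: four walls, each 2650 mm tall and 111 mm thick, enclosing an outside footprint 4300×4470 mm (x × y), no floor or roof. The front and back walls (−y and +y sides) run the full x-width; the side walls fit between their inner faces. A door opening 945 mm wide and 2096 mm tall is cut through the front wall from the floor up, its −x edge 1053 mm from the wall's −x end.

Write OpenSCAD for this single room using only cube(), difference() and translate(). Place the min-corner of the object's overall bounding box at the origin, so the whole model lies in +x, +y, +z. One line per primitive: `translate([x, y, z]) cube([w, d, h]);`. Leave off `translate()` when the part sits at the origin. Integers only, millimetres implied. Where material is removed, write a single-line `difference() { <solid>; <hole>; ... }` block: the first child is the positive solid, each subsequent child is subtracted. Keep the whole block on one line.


difference() { cube([4300, 111, 2650]); translate([1053, 0, 0]) cube([945, 111, 2096]); }
translate([0, 4359, 0]) cube([4300, 111, 2650]);
translate([0, 111, 0]) cube([111, 4248, 2650]);
translate([4189, 111, 0]) cube([111, 4248, 2650]);


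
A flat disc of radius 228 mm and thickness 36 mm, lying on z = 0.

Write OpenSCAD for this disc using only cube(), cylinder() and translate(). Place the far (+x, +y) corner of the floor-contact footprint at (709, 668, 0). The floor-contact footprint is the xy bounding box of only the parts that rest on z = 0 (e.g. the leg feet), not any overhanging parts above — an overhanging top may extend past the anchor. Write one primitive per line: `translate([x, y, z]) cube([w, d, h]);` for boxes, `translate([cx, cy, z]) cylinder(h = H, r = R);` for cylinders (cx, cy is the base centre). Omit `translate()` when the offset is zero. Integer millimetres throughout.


translate([481, 440, 0]) cylinder(h = 36, r = 228);


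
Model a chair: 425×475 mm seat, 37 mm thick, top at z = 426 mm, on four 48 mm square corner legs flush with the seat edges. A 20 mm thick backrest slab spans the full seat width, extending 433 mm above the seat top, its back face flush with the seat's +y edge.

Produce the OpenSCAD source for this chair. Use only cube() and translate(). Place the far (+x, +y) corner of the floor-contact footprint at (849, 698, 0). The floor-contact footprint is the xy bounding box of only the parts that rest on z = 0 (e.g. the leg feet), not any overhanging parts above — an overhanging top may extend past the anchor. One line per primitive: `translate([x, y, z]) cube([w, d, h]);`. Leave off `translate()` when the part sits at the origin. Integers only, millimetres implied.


// leg_h = 426 - 37 = 389
translate([424, 223, 389]) cube([425, 475, 37]);
translate([424, 223, 0]) cube([48, 48, 389]);
translate([801, 223, 0]) cube([48, 48, 389]);
translate([424, 650, 0]) cube([48, 48, 389]);
translate([801, 650, 0]) cube([48, 48, 389]);
translate([424, 678, 426]) cube([425, 20, 433]);


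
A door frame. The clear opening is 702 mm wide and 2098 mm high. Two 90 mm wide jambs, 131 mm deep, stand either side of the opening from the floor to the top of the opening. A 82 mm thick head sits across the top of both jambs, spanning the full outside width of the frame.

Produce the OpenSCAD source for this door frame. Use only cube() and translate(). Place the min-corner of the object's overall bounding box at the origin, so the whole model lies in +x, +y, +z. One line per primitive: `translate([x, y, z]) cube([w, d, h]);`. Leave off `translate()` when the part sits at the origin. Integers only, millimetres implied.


cube([90, 131, 2098]);
translate([792, 0, 0]) cube([90, 131, 2098]);
translate([0, 0, 2098]) cube([882, 131, 82]);


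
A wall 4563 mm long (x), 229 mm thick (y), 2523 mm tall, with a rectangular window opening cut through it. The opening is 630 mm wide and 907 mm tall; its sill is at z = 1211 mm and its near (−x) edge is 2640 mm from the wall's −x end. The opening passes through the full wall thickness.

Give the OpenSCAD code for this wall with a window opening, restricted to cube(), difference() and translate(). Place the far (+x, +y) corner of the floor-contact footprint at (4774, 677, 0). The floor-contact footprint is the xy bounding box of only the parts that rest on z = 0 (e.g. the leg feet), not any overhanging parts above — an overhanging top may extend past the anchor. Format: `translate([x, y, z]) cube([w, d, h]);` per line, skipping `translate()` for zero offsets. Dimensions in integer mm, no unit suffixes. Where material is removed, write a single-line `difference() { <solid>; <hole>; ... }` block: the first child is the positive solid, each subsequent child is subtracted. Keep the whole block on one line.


difference() { translate([211, 448, 0]) cube([4563, 229, 2523]); translate([2851, 448, 1211]) cube([630, 229, 907]); }


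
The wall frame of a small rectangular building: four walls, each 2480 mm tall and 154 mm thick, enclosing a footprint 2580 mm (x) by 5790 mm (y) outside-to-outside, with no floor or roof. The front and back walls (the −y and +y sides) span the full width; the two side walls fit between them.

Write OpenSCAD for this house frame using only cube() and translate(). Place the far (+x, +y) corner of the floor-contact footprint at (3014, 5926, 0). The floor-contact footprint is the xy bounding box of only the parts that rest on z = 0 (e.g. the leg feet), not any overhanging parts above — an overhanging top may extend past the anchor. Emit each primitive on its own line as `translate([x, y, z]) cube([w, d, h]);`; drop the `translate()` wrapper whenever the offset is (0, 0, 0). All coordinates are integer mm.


translate([434, 136, 0]) cube([2580, 154, 2480]);
translate([434, 5772, 0]) cube([2580, 154, 2480]);
translate([434, 290, 0]) cube([154, 5482, 2480]);
translate([2860, 290, 0]) cube([154, 5482, 2480]);


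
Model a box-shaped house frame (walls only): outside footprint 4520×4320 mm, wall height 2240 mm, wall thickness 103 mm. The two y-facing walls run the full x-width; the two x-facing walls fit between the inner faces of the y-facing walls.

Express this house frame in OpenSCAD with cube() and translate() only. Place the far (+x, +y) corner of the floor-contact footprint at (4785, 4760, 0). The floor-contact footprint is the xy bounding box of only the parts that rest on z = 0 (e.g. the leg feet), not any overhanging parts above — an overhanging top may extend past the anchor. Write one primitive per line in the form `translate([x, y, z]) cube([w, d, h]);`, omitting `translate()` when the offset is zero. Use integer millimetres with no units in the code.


translate([265, 440, 0]) cube([4520, 103, 2240]);
translate([265, 4657, 0]) cube([4520, 103, 2240]);
translate([265, 543, 0]) cube([103, 4114, 2240]);
translate([4682, 543, 0]) cube([103, 4114, 2240]);


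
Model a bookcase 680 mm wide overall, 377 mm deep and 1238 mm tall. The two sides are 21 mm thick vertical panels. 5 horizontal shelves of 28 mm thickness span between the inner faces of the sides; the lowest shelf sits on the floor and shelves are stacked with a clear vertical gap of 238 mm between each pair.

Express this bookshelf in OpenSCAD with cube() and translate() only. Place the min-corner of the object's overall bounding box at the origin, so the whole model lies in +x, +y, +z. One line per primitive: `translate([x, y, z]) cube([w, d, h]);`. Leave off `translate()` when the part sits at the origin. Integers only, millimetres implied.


cube([21, 377, 1238]);
translate([659, 0, 0]) cube([21, 377, 1238]);
translate([21, 0, 0]) cube([638, 377, 28]);
translate([21, 0, 266]) cube([638, 377, 28]);
translate([21, 0, 532]) cube([638, 377, 28]);
translate([21, 0, 798]) cube([638, 377, 28]);
translate([21, 0, 1064]) cube([638, 377, 28]);


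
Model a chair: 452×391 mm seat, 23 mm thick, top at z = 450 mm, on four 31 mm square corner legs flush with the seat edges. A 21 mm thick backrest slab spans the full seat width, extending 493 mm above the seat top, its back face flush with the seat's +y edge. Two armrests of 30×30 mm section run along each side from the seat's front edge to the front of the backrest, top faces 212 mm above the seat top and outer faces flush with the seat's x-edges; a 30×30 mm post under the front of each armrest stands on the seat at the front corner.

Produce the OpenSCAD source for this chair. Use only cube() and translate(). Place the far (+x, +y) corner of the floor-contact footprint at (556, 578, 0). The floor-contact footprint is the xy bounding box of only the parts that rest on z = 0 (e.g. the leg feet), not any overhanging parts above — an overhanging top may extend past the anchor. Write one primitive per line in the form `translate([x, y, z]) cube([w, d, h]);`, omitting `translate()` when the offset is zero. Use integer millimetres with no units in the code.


translate([104, 187, 427]) cube([452, 391, 23]);
translate([104, 187, 0]) cube([31, 31, 427]);
translate([525, 187, 0]) cube([31, 31, 427]);
translate([104, 547, 0]) cube([31, 31, 427]);
translate([525, 547, 0]) cube([31, 31, 427]);
translate([104, 557, 450]) cube([452, 21, 493]);
translate([104, 187, 632]) cube([30, 370, 30]);
translate([526, 187, 632]) cube([30, 370, 30]);
translate([104, 187, 450]) cube([30, 30, 182]);
translate([526, 187, 450]) cube([30, 30, 182]);


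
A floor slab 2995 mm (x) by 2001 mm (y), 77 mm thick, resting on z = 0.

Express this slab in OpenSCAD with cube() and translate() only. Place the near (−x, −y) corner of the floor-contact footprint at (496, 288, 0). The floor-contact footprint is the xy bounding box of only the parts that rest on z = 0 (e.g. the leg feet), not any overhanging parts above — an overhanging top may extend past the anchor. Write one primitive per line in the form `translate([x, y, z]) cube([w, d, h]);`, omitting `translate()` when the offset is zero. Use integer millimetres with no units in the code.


translate([496, 288, 0]) cube([2995, 2001, 77]);


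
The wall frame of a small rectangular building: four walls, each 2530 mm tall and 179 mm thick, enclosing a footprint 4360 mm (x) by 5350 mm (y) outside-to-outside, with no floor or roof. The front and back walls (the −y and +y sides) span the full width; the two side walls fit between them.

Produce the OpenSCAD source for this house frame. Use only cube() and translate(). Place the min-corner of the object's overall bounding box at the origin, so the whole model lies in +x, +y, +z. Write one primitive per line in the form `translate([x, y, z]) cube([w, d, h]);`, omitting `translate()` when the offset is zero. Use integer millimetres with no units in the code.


cube([4360, 179, 2530]);
translate([0, 5171, 0]) cube([4360, 179, 2530]);
translate([0, 179, 0]) cube([179, 4992, 2530]);
translate([4181, 179, 0]) cube([179, 4992, 2530]);


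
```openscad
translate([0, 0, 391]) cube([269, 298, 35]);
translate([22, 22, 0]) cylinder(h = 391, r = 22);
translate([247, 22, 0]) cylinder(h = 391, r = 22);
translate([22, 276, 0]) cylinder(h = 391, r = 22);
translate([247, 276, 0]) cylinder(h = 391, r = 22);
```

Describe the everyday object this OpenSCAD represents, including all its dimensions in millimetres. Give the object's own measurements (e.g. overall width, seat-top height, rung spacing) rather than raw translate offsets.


A four-legged stool. The seat is a 269×298×35 mm slab whose top surface is at z = 426 mm; four round legs, each 44 mm in diameter, run from the floor (z = 0) to the underside of the seat, each leg's axis is inset half a diameter from the nearest pair of seat edges (so the leg's bounding box is flush with the corner).


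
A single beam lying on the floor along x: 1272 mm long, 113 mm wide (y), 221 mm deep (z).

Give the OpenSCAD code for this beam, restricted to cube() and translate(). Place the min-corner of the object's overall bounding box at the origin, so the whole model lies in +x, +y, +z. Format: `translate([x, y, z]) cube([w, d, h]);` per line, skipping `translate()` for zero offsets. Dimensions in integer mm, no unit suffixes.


cube([1272, 113, 221]);


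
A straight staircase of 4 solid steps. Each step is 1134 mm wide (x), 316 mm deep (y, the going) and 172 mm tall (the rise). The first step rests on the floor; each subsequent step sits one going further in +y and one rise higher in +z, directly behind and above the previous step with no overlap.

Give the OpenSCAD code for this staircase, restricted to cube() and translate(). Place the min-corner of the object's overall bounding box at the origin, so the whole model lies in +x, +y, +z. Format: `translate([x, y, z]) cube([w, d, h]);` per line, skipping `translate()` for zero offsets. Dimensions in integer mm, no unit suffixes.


cube([1134, 316, 172]);
translate([0, 316, 172]) cube([1134, 316, 172]);
translate([0, 632, 344]) cube([1134, 316, 172]);
translate([0, 948, 516]) cube([1134, 316, 172]);


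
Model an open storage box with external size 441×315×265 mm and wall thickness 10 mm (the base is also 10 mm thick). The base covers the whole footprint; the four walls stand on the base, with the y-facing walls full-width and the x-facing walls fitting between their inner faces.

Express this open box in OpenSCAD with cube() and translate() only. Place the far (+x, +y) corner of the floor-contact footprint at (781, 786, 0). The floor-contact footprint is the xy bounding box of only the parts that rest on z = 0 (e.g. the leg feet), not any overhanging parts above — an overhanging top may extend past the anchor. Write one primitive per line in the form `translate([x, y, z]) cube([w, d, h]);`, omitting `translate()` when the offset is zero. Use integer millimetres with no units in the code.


translate([340, 471, 0]) cube([441, 315, 10]);
translate([340, 471, 10]) cube([441, 10, 255]);
translate([340, 776, 10]) cube([441, 10, 255]);
translate([340, 481, 10]) cube([10, 295, 255]);
translate([771, 481, 10]) cube([10, 295, 255]);


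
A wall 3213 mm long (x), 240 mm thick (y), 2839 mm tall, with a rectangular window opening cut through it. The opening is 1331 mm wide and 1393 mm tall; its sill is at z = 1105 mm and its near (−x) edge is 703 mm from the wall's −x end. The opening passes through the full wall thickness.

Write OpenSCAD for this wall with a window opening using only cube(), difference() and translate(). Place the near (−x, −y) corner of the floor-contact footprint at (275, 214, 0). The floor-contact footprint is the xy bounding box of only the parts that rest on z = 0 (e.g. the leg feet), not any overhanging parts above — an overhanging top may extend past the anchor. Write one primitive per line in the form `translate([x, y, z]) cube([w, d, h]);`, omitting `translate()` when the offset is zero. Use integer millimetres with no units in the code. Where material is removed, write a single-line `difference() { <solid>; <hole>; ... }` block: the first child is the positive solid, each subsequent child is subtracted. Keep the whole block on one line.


difference() { translate([275, 214, 0]) cube([3213, 240, 2839]); translate([978, 214, 1105]) cube([1331, 240, 1393]); }


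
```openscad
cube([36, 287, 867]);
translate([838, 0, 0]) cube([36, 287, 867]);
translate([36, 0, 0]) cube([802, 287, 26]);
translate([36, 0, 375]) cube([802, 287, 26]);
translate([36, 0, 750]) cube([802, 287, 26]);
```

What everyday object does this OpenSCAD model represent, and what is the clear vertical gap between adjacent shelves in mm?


A bookshelf. The clear shelf gap is 349 mm.

Two tall side panels with 3 horizontal boards between them — a bookshelf. The first two shelf undersides are at z = 0 and z = 375; with shelf thickness 26, the clear gap is 375 − 0 − 26 = 349 mm.


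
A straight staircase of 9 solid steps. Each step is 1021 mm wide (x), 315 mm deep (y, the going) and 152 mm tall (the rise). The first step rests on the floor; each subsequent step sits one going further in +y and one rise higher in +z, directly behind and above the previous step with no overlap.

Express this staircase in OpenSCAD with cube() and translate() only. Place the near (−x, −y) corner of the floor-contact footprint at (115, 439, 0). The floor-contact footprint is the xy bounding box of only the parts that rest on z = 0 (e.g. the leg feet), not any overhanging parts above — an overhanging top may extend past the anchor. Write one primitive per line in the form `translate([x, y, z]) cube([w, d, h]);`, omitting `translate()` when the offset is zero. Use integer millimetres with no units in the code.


translate([115, 439, 0]) cube([1021, 315, 152]);
translate([115, 754, 152]) cube([1021, 315, 152]);
translate([115, 1069, 304]) cube([1021, 315, 152]);
translate([115, 1384, 456]) cube([1021, 315, 152]);
translate([115, 1699, 608]) cube([1021, 315, 152]);
translate([115, 2014, 760]) cube([1021, 315, 152]);
translate([115, 2329, 912]) cube([1021, 315, 152]);
translate([115, 2644, 1064]) cube([1021, 315, 152]);
translate([115, 2959, 1216]) cube([1021, 315, 152]);


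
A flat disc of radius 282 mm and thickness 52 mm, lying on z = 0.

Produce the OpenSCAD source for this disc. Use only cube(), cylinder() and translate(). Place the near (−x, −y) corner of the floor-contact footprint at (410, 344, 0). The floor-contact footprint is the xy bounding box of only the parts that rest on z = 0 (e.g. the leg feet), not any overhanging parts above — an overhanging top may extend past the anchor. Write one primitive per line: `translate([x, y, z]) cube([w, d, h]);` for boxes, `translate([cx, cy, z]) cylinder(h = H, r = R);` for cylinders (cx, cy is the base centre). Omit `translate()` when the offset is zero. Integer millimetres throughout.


translate([692, 626, 0]) cylinder(h = 52, r = 282);


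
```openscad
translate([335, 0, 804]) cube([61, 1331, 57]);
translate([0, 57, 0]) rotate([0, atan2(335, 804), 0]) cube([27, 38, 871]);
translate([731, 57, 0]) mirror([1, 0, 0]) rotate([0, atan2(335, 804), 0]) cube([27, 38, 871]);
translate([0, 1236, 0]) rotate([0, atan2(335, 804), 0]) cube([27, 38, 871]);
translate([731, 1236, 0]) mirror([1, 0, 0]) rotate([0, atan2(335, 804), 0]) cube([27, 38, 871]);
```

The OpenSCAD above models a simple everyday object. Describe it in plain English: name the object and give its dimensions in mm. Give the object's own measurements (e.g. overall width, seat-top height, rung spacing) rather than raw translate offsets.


A sawhorse. A 61×1331×57 mm beam (x, y, z) sits on two A-frame leg pairs. Each pair is two raked legs of 27×38 mm section (38 mm along y) splaying symmetrically in x. Each leg rises 804 mm vertically over 335 mm of horizontal reach and is 871 mm long along its own axis. Every leg's outer bottom edge rests on the floor and its outer top edge meets a bottom edge of the beam — the left legs (tilting toward +x) meet the beam's −x bottom edge, the right legs (their mirror images, tilting toward −x) meet its +x bottom edge — so the leg tops tuck under the beam, the beam's underside is 804 mm above the floor, and the feet are 731 mm apart outside-to-outside with the beam centred between them. The two leg pairs are set in 57 mm from either end of the beam.


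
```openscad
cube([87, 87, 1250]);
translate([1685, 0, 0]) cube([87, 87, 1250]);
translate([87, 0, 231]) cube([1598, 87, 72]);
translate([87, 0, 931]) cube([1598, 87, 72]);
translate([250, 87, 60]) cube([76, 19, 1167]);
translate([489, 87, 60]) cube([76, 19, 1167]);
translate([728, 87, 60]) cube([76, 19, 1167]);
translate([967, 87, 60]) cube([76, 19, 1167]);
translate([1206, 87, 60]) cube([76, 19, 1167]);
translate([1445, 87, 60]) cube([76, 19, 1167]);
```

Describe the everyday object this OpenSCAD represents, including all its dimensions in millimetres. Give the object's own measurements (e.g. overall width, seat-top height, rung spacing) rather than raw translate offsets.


A fence section. Two 87×87 mm posts, 1250 mm tall, stand on the floor with a clear span of 1598 mm between their inner faces. Two horizontal rails of 87×72 mm section span the gap between the posts with their undersides at z = 231 mm and z = 931 mm, flush with the posts' −y face. 6 pickets, each 76 mm wide, 19 mm thick and 1167 mm tall, are fixed to the +y face of the rails with their bottoms at z = 60 mm, spaced across the span with a 163 mm gap after the −x post and between neighbouring pickets, with 164 mm left before the +x post.
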